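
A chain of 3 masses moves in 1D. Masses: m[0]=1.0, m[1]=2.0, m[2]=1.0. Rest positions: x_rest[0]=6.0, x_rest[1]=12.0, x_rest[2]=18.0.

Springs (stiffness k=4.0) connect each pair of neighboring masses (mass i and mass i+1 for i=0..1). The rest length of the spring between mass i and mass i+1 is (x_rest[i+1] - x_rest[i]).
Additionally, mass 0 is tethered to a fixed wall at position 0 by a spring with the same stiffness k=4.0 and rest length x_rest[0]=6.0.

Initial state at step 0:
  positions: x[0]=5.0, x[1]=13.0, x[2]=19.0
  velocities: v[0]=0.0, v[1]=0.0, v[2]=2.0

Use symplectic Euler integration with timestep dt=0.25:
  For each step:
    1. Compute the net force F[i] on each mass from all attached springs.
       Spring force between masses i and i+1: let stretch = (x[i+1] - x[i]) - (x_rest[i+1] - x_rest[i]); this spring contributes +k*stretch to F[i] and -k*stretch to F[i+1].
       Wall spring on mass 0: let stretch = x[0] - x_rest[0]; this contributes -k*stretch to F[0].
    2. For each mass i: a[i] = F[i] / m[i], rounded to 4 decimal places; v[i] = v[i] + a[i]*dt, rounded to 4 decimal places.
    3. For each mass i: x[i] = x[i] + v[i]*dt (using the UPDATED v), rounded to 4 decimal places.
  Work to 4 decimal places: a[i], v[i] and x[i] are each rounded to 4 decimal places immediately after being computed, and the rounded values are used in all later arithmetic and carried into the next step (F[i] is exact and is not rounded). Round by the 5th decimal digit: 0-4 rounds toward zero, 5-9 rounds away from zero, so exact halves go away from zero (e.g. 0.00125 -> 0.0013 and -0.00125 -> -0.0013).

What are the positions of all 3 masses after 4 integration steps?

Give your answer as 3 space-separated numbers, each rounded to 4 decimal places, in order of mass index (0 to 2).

Answer: 7.6661 12.6505 19.4180

Derivation:
Step 0: x=[5.0000 13.0000 19.0000] v=[0.0000 0.0000 2.0000]
Step 1: x=[5.7500 12.7500 19.5000] v=[3.0000 -1.0000 2.0000]
Step 2: x=[6.8125 12.4688 19.8125] v=[4.2500 -1.1250 1.2500]
Step 3: x=[7.5860 12.3985 19.7891] v=[3.0938 -0.2813 -0.0937]
Step 4: x=[7.6661 12.6505 19.4180] v=[0.3203 1.0078 -1.4843]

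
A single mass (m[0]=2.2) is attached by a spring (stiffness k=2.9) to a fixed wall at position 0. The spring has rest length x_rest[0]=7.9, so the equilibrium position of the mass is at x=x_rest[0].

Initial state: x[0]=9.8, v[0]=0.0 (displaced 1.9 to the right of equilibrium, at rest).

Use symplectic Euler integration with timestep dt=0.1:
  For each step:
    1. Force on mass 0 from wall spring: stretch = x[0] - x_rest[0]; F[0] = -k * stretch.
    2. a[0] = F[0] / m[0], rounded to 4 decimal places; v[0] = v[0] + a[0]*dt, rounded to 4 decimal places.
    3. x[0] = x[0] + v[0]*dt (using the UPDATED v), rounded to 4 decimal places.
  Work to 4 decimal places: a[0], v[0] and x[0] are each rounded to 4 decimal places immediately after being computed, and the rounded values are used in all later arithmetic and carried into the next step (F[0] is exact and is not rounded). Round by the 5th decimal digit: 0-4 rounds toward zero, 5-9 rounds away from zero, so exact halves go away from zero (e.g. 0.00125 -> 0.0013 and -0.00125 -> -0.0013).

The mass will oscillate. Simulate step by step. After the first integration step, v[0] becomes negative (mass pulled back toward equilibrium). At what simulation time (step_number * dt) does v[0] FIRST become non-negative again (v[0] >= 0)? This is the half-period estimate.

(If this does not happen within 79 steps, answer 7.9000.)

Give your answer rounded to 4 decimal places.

Step 0: x=[9.8000] v=[0.0000]
Step 1: x=[9.7750] v=[-0.2505]
Step 2: x=[9.7252] v=[-0.4977]
Step 3: x=[9.6514] v=[-0.7383]
Step 4: x=[9.5545] v=[-0.9692]
Step 5: x=[9.4358] v=[-1.1873]
Step 6: x=[9.2968] v=[-1.3898]
Step 7: x=[9.1394] v=[-1.5739]
Step 8: x=[8.9657] v=[-1.7373]
Step 9: x=[8.7779] v=[-1.8778]
Step 10: x=[8.5786] v=[-1.9935]
Step 11: x=[8.3703] v=[-2.0830]
Step 12: x=[8.1558] v=[-2.1450]
Step 13: x=[7.9379] v=[-2.1787]
Step 14: x=[7.7195] v=[-2.1837]
Step 15: x=[7.5035] v=[-2.1599]
Step 16: x=[7.2927] v=[-2.1076]
Step 17: x=[7.0899] v=[-2.0276]
Step 18: x=[6.8978] v=[-1.9208]
Step 19: x=[6.7189] v=[-1.7887]
Step 20: x=[6.5556] v=[-1.6330]
Step 21: x=[6.4100] v=[-1.4558]
Step 22: x=[6.2841] v=[-1.2594]
Step 23: x=[6.1795] v=[-1.0464]
Step 24: x=[6.0975] v=[-0.8196]
Step 25: x=[6.0393] v=[-0.5820]
Step 26: x=[6.0056] v=[-0.3367]
Step 27: x=[5.9969] v=[-0.0870]
Step 28: x=[6.0133] v=[0.1639]
First v>=0 after going negative at step 28, time=2.8000

Answer: 2.8000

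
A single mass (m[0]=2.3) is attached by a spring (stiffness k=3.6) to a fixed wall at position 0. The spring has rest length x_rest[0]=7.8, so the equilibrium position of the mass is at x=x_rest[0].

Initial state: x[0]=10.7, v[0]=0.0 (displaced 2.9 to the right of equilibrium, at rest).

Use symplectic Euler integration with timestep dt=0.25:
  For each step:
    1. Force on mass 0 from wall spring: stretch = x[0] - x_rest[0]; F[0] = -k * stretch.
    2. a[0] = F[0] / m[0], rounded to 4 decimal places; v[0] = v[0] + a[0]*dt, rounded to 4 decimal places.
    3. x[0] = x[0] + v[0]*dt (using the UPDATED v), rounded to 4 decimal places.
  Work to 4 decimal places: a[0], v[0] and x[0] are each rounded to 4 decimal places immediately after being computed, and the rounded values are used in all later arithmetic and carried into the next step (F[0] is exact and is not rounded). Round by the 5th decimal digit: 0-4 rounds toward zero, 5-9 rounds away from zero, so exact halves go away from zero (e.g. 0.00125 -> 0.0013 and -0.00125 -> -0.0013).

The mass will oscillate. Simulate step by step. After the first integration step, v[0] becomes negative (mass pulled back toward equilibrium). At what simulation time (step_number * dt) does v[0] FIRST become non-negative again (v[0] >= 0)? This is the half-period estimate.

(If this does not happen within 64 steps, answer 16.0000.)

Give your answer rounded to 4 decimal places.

Answer: 2.7500

Derivation:
Step 0: x=[10.7000] v=[0.0000]
Step 1: x=[10.4163] v=[-1.1348]
Step 2: x=[9.8767] v=[-2.1586]
Step 3: x=[9.1339] v=[-2.9712]
Step 4: x=[8.2606] v=[-3.4932]
Step 5: x=[7.3423] v=[-3.6734]
Step 6: x=[6.4687] v=[-3.4943]
Step 7: x=[5.7254] v=[-2.9734]
Step 8: x=[5.1850] v=[-2.1616]
Step 9: x=[4.9004] v=[-1.1384]
Step 10: x=[4.8995] v=[-0.0038]
Step 11: x=[5.1823] v=[1.1312]
First v>=0 after going negative at step 11, time=2.7500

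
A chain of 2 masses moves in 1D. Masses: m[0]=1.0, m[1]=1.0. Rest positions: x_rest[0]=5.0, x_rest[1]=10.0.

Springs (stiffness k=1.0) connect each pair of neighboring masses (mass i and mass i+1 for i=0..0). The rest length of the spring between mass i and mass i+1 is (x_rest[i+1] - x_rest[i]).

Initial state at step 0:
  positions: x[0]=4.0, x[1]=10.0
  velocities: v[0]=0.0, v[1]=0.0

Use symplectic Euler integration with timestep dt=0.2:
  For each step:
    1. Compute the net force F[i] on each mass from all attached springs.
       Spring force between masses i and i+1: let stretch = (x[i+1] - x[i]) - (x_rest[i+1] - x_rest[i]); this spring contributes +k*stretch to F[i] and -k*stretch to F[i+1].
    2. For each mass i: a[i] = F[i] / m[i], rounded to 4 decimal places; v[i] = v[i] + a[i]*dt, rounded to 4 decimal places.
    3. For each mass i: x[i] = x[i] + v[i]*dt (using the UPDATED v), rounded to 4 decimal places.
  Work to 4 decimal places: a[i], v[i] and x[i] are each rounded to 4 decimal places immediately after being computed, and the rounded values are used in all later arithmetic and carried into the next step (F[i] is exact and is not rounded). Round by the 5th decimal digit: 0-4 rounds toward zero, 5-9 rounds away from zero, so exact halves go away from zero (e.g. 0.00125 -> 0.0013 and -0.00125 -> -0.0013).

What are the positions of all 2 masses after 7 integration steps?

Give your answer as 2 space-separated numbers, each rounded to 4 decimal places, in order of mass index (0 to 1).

Step 0: x=[4.0000 10.0000] v=[0.0000 0.0000]
Step 1: x=[4.0400 9.9600] v=[0.2000 -0.2000]
Step 2: x=[4.1168 9.8832] v=[0.3840 -0.3840]
Step 3: x=[4.2243 9.7757] v=[0.5373 -0.5373]
Step 4: x=[4.3538 9.6462] v=[0.6476 -0.6476]
Step 5: x=[4.4950 9.5050] v=[0.7061 -0.7061]
Step 6: x=[4.6366 9.3634] v=[0.7081 -0.7081]
Step 7: x=[4.7673 9.2327] v=[0.6535 -0.6535]

Answer: 4.7673 9.2327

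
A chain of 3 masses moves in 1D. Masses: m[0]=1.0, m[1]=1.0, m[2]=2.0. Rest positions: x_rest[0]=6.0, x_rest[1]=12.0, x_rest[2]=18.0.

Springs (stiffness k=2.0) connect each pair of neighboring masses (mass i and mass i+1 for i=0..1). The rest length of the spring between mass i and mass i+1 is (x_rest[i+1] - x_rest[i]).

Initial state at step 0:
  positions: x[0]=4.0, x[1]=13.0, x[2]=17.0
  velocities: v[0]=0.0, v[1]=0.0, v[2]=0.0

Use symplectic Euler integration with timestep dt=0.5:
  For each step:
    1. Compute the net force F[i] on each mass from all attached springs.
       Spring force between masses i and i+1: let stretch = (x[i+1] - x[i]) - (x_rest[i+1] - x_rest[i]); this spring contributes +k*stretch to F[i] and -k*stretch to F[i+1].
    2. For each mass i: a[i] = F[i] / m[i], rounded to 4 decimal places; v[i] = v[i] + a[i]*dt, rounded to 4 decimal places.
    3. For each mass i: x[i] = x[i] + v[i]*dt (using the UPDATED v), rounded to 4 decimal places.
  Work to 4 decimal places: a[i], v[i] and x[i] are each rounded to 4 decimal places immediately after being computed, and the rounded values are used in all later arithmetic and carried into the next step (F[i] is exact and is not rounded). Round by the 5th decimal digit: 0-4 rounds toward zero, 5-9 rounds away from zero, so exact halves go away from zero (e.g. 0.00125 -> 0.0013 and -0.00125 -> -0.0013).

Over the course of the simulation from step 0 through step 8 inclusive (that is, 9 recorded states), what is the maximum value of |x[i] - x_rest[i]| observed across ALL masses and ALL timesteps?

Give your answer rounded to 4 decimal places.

Step 0: x=[4.0000 13.0000 17.0000] v=[0.0000 0.0000 0.0000]
Step 1: x=[5.5000 10.5000 17.5000] v=[3.0000 -5.0000 1.0000]
Step 2: x=[6.5000 9.0000 17.7500] v=[2.0000 -3.0000 0.5000]
Step 3: x=[5.7500 10.6250 17.3125] v=[-1.5000 3.2500 -0.8750]
Step 4: x=[4.4375 13.1563 16.7031] v=[-2.6250 5.0625 -1.2188]
Step 5: x=[4.4844 13.1016 16.7070] v=[0.0938 -0.1095 0.0078]
Step 6: x=[5.8399 10.5410 17.3096] v=[2.7110 -5.1213 1.2051]
Step 7: x=[6.5460 9.0141 17.7200] v=[1.4121 -3.0538 0.8208]
Step 8: x=[5.4861 10.6061 17.4539] v=[-2.1198 3.1840 -0.5322]
Max displacement = 3.0000

Answer: 3.0000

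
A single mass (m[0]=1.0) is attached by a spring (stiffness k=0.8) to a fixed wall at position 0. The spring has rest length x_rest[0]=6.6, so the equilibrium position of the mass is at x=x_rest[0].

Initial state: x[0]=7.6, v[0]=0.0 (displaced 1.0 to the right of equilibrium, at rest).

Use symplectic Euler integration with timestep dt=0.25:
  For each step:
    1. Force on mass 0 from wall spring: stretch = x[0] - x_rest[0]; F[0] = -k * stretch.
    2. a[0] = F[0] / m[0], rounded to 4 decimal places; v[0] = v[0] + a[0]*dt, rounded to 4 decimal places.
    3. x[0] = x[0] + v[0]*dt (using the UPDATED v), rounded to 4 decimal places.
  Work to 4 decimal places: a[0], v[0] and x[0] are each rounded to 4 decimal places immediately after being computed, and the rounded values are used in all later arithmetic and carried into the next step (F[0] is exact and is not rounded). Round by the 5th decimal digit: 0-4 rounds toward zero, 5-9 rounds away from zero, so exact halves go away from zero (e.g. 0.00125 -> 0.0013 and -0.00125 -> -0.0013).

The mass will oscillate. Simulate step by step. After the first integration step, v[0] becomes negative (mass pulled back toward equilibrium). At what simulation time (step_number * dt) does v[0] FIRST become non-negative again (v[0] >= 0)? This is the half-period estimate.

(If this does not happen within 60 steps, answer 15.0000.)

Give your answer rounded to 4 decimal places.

Step 0: x=[7.6000] v=[0.0000]
Step 1: x=[7.5500] v=[-0.2000]
Step 2: x=[7.4525] v=[-0.3900]
Step 3: x=[7.3124] v=[-0.5605]
Step 4: x=[7.1367] v=[-0.7030]
Step 5: x=[6.9341] v=[-0.8104]
Step 6: x=[6.7148] v=[-0.8772]
Step 7: x=[6.4898] v=[-0.9002]
Step 8: x=[6.2703] v=[-0.8782]
Step 9: x=[6.0672] v=[-0.8123]
Step 10: x=[5.8908] v=[-0.7058]
Step 11: x=[5.7498] v=[-0.5640]
Step 12: x=[5.6513] v=[-0.3940]
Step 13: x=[5.6002] v=[-0.2043]
Step 14: x=[5.5991] v=[-0.0044]
Step 15: x=[5.6481] v=[0.1958]
First v>=0 after going negative at step 15, time=3.7500

Answer: 3.7500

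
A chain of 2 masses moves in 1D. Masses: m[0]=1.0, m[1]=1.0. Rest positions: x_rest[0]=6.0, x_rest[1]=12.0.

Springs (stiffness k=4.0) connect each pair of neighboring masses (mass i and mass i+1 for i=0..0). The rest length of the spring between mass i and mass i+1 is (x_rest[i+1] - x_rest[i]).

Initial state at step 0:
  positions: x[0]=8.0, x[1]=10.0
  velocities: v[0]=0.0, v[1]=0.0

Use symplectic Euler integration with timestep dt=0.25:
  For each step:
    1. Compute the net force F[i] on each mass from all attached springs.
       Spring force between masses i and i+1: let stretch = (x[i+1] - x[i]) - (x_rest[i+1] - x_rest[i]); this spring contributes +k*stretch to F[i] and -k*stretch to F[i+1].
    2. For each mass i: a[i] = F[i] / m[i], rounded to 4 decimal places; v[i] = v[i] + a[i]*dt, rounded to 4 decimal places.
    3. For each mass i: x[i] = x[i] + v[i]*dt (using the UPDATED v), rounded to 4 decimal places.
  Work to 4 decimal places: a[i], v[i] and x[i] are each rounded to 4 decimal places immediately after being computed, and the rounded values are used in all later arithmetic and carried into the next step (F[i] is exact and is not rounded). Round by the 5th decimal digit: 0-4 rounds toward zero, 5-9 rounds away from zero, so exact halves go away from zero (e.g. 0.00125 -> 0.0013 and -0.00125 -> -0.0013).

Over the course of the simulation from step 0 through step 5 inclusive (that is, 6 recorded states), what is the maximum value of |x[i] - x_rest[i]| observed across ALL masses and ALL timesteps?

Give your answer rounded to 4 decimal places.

Answer: 2.1250

Derivation:
Step 0: x=[8.0000 10.0000] v=[0.0000 0.0000]
Step 1: x=[7.0000 11.0000] v=[-4.0000 4.0000]
Step 2: x=[5.5000 12.5000] v=[-6.0000 6.0000]
Step 3: x=[4.2500 13.7500] v=[-5.0000 5.0000]
Step 4: x=[3.8750 14.1250] v=[-1.5000 1.5000]
Step 5: x=[4.5625 13.4375] v=[2.7500 -2.7500]
Max displacement = 2.1250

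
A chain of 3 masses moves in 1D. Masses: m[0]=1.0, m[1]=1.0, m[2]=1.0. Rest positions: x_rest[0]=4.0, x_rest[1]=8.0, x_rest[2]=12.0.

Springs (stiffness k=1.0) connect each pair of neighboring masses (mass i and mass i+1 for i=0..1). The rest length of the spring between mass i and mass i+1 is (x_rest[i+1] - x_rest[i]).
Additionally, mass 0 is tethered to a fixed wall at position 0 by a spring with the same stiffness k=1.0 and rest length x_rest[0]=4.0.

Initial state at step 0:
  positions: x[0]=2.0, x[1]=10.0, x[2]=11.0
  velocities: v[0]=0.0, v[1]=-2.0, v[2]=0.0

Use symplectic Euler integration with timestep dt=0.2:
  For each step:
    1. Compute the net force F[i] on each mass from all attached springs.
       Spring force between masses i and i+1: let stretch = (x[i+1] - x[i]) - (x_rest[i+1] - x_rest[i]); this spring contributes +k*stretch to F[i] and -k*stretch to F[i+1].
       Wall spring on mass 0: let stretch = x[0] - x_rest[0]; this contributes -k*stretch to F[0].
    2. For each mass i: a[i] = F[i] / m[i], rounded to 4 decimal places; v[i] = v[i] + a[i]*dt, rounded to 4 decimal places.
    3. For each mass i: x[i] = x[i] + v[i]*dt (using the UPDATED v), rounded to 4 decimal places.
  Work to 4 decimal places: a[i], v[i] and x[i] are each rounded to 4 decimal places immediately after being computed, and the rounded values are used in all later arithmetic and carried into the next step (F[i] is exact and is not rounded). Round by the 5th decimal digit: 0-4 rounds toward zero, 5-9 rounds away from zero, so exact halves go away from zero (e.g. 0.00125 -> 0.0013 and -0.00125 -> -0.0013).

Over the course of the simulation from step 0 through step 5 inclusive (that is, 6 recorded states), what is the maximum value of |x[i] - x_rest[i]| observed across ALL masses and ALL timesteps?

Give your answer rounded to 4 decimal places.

Step 0: x=[2.0000 10.0000 11.0000] v=[0.0000 -2.0000 0.0000]
Step 1: x=[2.2400 9.3200 11.1200] v=[1.2000 -3.4000 0.6000]
Step 2: x=[2.6736 8.4288 11.3280] v=[2.1680 -4.4560 1.0400]
Step 3: x=[3.2305 7.4234 11.5800] v=[2.7843 -5.0272 1.2602]
Step 4: x=[3.8259 6.4165 11.8258] v=[2.9768 -5.0345 1.2289]
Step 5: x=[4.3718 5.5223 12.0152] v=[2.7297 -4.4708 0.9470]
Max displacement = 2.4777

Answer: 2.4777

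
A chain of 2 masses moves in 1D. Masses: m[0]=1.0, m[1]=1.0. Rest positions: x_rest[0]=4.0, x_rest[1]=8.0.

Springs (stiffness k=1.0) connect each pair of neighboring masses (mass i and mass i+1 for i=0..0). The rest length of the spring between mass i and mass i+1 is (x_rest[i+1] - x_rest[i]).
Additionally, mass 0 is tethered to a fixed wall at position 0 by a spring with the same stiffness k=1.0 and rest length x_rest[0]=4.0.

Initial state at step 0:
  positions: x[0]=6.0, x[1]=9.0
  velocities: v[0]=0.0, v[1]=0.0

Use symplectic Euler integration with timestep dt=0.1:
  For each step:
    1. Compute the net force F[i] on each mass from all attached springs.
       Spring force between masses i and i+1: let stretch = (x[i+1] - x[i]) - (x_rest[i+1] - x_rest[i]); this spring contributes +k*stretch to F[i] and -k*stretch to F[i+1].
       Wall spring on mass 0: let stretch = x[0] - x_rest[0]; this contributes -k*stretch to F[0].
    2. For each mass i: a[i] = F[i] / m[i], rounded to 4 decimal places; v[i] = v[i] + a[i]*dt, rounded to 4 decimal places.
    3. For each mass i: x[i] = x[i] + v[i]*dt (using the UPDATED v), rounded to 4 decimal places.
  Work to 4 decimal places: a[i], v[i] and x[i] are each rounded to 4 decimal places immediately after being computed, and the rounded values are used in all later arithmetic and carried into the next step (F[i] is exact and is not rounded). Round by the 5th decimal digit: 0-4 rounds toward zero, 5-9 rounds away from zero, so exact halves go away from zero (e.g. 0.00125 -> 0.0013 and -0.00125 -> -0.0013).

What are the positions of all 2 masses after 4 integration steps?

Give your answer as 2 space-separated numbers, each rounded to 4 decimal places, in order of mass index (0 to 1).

Step 0: x=[6.0000 9.0000] v=[0.0000 0.0000]
Step 1: x=[5.9700 9.0100] v=[-0.3000 0.1000]
Step 2: x=[5.9107 9.0296] v=[-0.5930 0.1960]
Step 3: x=[5.8235 9.0580] v=[-0.8722 0.2841]
Step 4: x=[5.7104 9.0941] v=[-1.1311 0.3607]

Answer: 5.7104 9.0941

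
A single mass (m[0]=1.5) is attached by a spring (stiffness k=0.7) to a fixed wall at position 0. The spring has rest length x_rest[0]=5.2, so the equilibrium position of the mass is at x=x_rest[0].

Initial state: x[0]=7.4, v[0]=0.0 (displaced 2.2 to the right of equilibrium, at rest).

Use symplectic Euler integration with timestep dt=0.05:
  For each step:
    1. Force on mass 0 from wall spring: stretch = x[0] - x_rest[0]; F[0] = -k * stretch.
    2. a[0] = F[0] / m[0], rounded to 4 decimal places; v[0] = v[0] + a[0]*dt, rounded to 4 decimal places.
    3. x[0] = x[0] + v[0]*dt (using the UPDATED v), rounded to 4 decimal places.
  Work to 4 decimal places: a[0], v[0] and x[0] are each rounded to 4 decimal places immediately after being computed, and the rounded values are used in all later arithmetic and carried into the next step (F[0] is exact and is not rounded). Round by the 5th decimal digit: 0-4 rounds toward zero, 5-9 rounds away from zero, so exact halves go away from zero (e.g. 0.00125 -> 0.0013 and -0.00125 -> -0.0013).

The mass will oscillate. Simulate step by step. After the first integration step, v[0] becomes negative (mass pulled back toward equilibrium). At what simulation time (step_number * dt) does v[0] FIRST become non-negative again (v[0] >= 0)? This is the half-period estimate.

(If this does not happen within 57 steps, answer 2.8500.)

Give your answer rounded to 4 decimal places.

Step 0: x=[7.4000] v=[0.0000]
Step 1: x=[7.3974] v=[-0.0513]
Step 2: x=[7.3923] v=[-0.1026]
Step 3: x=[7.3846] v=[-0.1538]
Step 4: x=[7.3744] v=[-0.2048]
Step 5: x=[7.3616] v=[-0.2555]
Step 6: x=[7.3463] v=[-0.3059]
Step 7: x=[7.3285] v=[-0.3560]
Step 8: x=[7.3082] v=[-0.4057]
Step 9: x=[7.2855] v=[-0.4549]
Step 10: x=[7.2603] v=[-0.5036]
Step 11: x=[7.2327] v=[-0.5517]
Step 12: x=[7.2027] v=[-0.5991]
Step 13: x=[7.1704] v=[-0.6458]
Step 14: x=[7.1358] v=[-0.6918]
Step 15: x=[7.0990] v=[-0.7370]
Step 16: x=[7.0599] v=[-0.7813]
Step 17: x=[7.0187] v=[-0.8247]
Step 18: x=[6.9753] v=[-0.8671]
Step 19: x=[6.9299] v=[-0.9085]
Step 20: x=[6.8825] v=[-0.9489]
Step 21: x=[6.8331] v=[-0.9882]
Step 22: x=[6.7818] v=[-1.0263]
Step 23: x=[6.7286] v=[-1.0632]
Step 24: x=[6.6737] v=[-1.0989]
Step 25: x=[6.6170] v=[-1.1333]
Step 26: x=[6.5587] v=[-1.1664]
Step 27: x=[6.4988] v=[-1.1981]
Step 28: x=[6.4374] v=[-1.2284]
Step 29: x=[6.3745] v=[-1.2573]
Step 30: x=[6.3103] v=[-1.2847]
Step 31: x=[6.2448] v=[-1.3106]
Step 32: x=[6.1781] v=[-1.3350]
Step 33: x=[6.1102] v=[-1.3578]
Step 34: x=[6.0413] v=[-1.3790]
Step 35: x=[5.9714] v=[-1.3986]
Step 36: x=[5.9006] v=[-1.4166]
Step 37: x=[5.8290] v=[-1.4329]
Step 38: x=[5.7566] v=[-1.4476]
Step 39: x=[5.6836] v=[-1.4606]
Step 40: x=[5.6100] v=[-1.4719]
Step 41: x=[5.5359] v=[-1.4815]
Step 42: x=[5.4614] v=[-1.4893]
Step 43: x=[5.3866] v=[-1.4954]
Step 44: x=[5.3116] v=[-1.4998]
Step 45: x=[5.2365] v=[-1.5024]
Step 46: x=[5.1613] v=[-1.5033]
Step 47: x=[5.0862] v=[-1.5024]
Step 48: x=[5.0112] v=[-1.4997]
Step 49: x=[4.9364] v=[-1.4953]
Step 50: x=[4.8619] v=[-1.4892]
Step 51: x=[4.7878] v=[-1.4813]
Step 52: x=[4.7142] v=[-1.4717]
Step 53: x=[4.6412] v=[-1.4604]
Step 54: x=[4.5688] v=[-1.4474]
Step 55: x=[4.4972] v=[-1.4327]
Step 56: x=[4.4264] v=[-1.4163]
Step 57: x=[4.3565] v=[-1.3983]
v[0] did not become non-negative within 57 steps; using fallback time=2.8500

Answer: 2.8500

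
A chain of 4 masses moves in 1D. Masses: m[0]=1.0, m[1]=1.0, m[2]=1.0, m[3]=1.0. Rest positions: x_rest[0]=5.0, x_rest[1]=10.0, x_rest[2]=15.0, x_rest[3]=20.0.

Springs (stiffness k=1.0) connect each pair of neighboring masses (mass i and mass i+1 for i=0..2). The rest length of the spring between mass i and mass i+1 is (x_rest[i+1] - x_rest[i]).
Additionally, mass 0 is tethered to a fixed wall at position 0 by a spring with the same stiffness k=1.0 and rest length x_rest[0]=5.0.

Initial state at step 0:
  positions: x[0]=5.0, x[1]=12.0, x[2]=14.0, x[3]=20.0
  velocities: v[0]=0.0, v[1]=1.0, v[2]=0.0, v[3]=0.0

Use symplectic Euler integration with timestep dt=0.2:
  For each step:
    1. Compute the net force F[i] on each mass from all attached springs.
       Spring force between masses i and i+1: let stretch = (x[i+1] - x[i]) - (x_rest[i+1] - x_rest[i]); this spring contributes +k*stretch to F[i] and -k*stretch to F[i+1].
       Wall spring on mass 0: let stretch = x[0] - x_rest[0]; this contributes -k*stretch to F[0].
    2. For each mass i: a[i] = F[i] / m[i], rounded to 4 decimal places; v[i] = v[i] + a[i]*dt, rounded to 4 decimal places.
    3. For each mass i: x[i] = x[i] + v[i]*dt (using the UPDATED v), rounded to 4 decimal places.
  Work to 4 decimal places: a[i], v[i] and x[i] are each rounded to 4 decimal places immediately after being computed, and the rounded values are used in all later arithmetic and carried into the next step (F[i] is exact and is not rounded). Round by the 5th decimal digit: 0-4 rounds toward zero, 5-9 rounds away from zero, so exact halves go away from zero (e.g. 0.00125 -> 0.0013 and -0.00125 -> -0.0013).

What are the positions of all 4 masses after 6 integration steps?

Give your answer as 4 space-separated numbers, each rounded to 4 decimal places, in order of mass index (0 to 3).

Answer: 6.0557 10.0564 16.2513 19.6411

Derivation:
Step 0: x=[5.0000 12.0000 14.0000 20.0000] v=[0.0000 1.0000 0.0000 0.0000]
Step 1: x=[5.0800 12.0000 14.1600 19.9600] v=[0.4000 0.0000 0.8000 -0.2000]
Step 2: x=[5.2336 11.8096 14.4656 19.8880] v=[0.7680 -0.9520 1.5280 -0.3600]
Step 3: x=[5.4409 11.4624 14.8819 19.7991] v=[1.0365 -1.7360 2.0813 -0.4445]
Step 4: x=[5.6714 11.0111 15.3581 19.7135] v=[1.1526 -2.2564 2.3808 -0.4279]
Step 5: x=[5.8887 10.5201 15.8346 19.6537] v=[1.0863 -2.4549 2.3825 -0.2990]
Step 6: x=[6.0557 10.0564 16.2513 19.6411] v=[0.8348 -2.3183 2.0834 -0.0628]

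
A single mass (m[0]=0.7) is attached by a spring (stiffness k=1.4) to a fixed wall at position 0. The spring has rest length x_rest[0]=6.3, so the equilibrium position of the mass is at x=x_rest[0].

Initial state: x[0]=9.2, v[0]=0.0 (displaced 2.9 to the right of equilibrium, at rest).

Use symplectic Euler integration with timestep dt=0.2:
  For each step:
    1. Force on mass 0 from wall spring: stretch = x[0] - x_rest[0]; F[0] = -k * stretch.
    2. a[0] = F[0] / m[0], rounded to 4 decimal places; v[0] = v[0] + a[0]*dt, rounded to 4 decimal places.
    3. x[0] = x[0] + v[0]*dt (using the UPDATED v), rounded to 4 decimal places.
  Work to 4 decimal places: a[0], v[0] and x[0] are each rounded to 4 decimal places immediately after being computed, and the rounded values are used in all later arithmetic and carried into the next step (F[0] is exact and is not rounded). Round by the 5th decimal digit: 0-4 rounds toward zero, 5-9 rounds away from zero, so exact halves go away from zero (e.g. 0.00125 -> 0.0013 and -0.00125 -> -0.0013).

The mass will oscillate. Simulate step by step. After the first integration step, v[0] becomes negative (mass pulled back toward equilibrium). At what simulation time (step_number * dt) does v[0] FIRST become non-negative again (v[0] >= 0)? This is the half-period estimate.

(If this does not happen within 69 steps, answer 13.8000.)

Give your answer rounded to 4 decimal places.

Step 0: x=[9.2000] v=[0.0000]
Step 1: x=[8.9680] v=[-1.1600]
Step 2: x=[8.5226] v=[-2.2272]
Step 3: x=[7.8994] v=[-3.1162]
Step 4: x=[7.1482] v=[-3.7560]
Step 5: x=[6.3291] v=[-4.0953]
Step 6: x=[5.5077] v=[-4.1069]
Step 7: x=[4.7497] v=[-3.7900]
Step 8: x=[4.1157] v=[-3.1699]
Step 9: x=[3.6565] v=[-2.2962]
Step 10: x=[3.4087] v=[-1.2388]
Step 11: x=[3.3922] v=[-0.0823]
Step 12: x=[3.6084] v=[1.0808]
First v>=0 after going negative at step 12, time=2.4000

Answer: 2.4000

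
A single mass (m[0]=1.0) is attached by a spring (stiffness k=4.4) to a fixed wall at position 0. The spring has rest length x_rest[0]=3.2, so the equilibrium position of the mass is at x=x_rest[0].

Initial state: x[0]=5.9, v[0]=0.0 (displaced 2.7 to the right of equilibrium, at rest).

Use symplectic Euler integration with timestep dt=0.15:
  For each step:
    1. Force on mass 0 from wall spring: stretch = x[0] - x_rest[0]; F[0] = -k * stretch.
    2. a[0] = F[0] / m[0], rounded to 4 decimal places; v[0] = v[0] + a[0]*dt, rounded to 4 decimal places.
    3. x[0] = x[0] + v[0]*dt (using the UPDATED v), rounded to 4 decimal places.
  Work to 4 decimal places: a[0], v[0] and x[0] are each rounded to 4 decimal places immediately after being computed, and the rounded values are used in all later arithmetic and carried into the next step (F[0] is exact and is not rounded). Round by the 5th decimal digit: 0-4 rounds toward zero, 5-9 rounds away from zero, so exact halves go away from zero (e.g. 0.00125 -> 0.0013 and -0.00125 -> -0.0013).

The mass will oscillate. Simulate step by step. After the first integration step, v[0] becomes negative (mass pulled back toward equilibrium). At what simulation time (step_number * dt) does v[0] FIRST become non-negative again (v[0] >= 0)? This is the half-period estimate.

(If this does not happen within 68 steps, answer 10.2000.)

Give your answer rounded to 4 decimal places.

Step 0: x=[5.9000] v=[0.0000]
Step 1: x=[5.6327] v=[-1.7820]
Step 2: x=[5.1246] v=[-3.3876]
Step 3: x=[4.4259] v=[-4.6578]
Step 4: x=[3.6059] v=[-5.4669]
Step 5: x=[2.7457] v=[-5.7348]
Step 6: x=[1.9305] v=[-5.4350]
Step 7: x=[1.2409] v=[-4.5971]
Step 8: x=[0.7453] v=[-3.3041]
Step 9: x=[0.4927] v=[-1.6840]
Step 10: x=[0.5081] v=[0.1028]
First v>=0 after going negative at step 10, time=1.5000

Answer: 1.5000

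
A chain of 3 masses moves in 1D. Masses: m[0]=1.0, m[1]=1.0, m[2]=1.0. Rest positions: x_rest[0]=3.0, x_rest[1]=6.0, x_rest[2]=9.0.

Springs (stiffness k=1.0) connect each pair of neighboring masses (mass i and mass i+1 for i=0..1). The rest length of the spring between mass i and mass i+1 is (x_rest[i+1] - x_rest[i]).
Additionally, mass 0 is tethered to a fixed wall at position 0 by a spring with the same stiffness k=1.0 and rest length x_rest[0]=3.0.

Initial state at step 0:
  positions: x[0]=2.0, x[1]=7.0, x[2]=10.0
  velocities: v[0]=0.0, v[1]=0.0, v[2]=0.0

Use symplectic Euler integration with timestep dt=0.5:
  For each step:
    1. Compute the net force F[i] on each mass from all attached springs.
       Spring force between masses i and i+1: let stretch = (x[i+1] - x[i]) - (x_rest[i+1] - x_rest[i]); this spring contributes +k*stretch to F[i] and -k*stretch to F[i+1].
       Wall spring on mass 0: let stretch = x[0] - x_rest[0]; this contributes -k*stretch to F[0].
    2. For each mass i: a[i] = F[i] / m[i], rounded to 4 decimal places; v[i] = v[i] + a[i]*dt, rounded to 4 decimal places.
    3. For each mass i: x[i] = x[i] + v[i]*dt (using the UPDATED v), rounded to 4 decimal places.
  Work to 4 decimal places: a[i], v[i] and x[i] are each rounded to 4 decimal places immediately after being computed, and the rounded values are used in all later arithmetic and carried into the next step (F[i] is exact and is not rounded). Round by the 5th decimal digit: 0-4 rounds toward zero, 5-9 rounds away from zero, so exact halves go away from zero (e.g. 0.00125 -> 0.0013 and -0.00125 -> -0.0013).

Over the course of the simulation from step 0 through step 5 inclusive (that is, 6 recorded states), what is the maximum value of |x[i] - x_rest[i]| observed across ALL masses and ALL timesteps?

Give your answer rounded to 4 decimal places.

Answer: 1.3594

Derivation:
Step 0: x=[2.0000 7.0000 10.0000] v=[0.0000 0.0000 0.0000]
Step 1: x=[2.7500 6.5000 10.0000] v=[1.5000 -1.0000 0.0000]
Step 2: x=[3.7500 5.9375 9.8750] v=[2.0000 -1.1250 -0.2500]
Step 3: x=[4.3594 5.8125 9.5156] v=[1.2188 -0.2500 -0.7188]
Step 4: x=[4.2422 6.2500 8.9804] v=[-0.2344 0.8750 -1.0704]
Step 5: x=[3.5664 6.8682 8.5126] v=[-1.3516 1.2363 -0.9356]
Max displacement = 1.3594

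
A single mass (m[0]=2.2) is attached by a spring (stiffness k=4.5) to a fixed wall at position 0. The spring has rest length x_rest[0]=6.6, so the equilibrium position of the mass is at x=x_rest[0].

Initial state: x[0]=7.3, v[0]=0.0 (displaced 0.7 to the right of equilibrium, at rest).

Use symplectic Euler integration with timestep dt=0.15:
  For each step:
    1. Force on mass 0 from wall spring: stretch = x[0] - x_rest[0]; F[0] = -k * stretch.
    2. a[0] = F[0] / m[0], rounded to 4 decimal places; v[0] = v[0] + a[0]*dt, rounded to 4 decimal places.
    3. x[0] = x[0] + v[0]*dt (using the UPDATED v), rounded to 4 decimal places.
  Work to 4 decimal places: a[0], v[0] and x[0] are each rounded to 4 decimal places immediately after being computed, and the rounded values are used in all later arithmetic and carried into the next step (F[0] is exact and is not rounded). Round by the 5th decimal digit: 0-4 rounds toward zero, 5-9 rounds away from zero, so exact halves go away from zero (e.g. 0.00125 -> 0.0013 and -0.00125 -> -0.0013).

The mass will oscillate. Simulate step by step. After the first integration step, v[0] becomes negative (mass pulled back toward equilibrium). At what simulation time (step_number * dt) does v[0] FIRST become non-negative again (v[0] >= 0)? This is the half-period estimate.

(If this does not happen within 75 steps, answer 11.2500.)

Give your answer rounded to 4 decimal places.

Step 0: x=[7.3000] v=[0.0000]
Step 1: x=[7.2678] v=[-0.2148]
Step 2: x=[7.2048] v=[-0.4197]
Step 3: x=[7.1140] v=[-0.6053]
Step 4: x=[6.9996] v=[-0.7630]
Step 5: x=[6.8668] v=[-0.8856]
Step 6: x=[6.7217] v=[-0.9675]
Step 7: x=[6.5710] v=[-1.0048]
Step 8: x=[6.4216] v=[-0.9959]
Step 9: x=[6.2804] v=[-0.9412]
Step 10: x=[6.1539] v=[-0.8431]
Step 11: x=[6.0480] v=[-0.7062]
Step 12: x=[5.9675] v=[-0.5368]
Step 13: x=[5.9161] v=[-0.3427]
Step 14: x=[5.8962] v=[-0.1329]
Step 15: x=[5.9087] v=[0.0830]
First v>=0 after going negative at step 15, time=2.2500

Answer: 2.2500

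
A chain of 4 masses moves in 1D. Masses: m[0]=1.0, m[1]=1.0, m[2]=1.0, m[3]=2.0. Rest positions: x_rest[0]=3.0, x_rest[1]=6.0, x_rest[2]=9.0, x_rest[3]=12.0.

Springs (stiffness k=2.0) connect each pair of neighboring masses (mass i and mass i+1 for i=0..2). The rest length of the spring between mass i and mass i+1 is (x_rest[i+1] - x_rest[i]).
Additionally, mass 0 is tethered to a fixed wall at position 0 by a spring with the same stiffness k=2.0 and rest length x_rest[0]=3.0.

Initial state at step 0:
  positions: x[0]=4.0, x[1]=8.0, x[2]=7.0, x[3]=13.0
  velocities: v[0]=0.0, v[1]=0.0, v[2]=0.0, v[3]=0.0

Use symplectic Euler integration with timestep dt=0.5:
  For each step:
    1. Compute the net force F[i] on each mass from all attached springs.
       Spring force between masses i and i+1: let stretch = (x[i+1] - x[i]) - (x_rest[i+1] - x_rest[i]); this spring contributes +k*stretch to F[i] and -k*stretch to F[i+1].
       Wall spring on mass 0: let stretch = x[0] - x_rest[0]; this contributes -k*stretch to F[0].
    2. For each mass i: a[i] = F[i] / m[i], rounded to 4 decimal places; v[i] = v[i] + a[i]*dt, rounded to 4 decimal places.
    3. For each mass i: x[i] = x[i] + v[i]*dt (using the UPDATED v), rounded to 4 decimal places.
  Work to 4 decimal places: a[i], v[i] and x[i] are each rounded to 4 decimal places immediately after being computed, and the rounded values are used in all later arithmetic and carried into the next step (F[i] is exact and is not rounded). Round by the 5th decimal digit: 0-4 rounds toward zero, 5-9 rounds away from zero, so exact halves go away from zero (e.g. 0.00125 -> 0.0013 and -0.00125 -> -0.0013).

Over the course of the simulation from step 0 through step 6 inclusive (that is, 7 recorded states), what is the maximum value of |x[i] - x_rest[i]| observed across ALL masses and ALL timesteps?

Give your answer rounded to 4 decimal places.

Step 0: x=[4.0000 8.0000 7.0000 13.0000] v=[0.0000 0.0000 0.0000 0.0000]
Step 1: x=[4.0000 5.5000 10.5000 12.2500] v=[0.0000 -5.0000 7.0000 -1.5000]
Step 2: x=[2.7500 4.7500 12.3750 11.8125] v=[-2.5000 -1.5000 3.7500 -0.8750]
Step 3: x=[1.1250 6.8125 10.1563 12.2657] v=[-3.2500 4.1250 -4.4375 0.9063]
Step 4: x=[1.7813 7.7032 7.3204 12.9415] v=[1.3125 1.7813 -5.6719 1.3516]
Step 5: x=[4.5079 5.4415 7.4864 12.9621] v=[5.4531 -4.5234 0.3320 0.0411]
Step 6: x=[5.4473 3.7355 9.3678 12.3637] v=[1.8788 -3.4121 3.7628 -1.1968]
Max displacement = 3.3750

Answer: 3.3750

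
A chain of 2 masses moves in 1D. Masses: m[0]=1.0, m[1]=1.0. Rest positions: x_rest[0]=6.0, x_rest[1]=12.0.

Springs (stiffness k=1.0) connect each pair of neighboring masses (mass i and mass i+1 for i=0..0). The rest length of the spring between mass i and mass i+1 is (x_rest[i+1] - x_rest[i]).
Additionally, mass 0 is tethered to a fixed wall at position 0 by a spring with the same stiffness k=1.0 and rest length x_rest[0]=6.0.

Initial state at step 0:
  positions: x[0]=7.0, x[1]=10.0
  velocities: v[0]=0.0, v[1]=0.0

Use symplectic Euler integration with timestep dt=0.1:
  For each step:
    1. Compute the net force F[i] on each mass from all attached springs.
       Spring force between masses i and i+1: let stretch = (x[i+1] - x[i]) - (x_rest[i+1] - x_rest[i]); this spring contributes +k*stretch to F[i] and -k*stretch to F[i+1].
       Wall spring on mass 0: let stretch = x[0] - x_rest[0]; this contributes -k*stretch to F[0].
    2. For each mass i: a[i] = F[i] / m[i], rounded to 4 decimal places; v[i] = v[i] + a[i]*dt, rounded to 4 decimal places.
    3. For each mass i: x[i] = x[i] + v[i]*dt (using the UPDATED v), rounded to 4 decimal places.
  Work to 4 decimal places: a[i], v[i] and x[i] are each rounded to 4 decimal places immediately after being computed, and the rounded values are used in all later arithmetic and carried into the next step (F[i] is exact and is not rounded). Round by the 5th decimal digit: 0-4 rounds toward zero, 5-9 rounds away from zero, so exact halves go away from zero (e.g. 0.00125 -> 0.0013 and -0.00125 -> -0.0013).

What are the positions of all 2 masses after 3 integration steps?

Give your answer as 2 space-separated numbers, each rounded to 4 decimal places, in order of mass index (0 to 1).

Answer: 6.7655 10.1765

Derivation:
Step 0: x=[7.0000 10.0000] v=[0.0000 0.0000]
Step 1: x=[6.9600 10.0300] v=[-0.4000 0.3000]
Step 2: x=[6.8811 10.0893] v=[-0.7890 0.5930]
Step 3: x=[6.7655 10.1765] v=[-1.1563 0.8722]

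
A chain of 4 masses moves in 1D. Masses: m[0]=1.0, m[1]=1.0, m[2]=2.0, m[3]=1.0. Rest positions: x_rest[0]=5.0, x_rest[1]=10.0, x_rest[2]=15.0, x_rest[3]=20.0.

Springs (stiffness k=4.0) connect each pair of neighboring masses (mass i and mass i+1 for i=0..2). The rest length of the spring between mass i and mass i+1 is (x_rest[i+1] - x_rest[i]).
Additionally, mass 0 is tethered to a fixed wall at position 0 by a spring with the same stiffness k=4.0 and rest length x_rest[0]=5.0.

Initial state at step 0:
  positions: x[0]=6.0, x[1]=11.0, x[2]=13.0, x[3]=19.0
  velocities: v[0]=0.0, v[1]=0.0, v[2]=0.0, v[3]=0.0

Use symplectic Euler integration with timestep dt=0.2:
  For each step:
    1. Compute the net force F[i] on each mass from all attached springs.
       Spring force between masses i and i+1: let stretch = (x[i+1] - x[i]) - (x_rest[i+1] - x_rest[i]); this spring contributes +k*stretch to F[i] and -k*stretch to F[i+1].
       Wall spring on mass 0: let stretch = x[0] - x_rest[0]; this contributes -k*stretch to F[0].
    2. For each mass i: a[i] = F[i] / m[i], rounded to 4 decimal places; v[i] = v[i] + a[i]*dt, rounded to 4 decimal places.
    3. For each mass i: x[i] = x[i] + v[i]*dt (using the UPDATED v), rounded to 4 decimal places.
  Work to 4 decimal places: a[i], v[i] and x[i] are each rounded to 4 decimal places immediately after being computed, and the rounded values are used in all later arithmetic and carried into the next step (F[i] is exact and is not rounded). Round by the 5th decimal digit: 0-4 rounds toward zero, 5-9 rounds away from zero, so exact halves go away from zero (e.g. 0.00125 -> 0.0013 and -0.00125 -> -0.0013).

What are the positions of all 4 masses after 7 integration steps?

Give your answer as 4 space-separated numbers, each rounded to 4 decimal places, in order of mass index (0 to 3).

Step 0: x=[6.0000 11.0000 13.0000 19.0000] v=[0.0000 0.0000 0.0000 0.0000]
Step 1: x=[5.8400 10.5200 13.3200 18.8400] v=[-0.8000 -2.4000 1.6000 -0.8000]
Step 2: x=[5.4944 9.7392 13.8576 18.5968] v=[-1.7280 -3.9040 2.6880 -1.2160]
Step 3: x=[4.9489 8.9382 14.4449 18.3953] v=[-2.7277 -4.0051 2.9363 -1.0074]
Step 4: x=[4.2498 8.3800 14.9077 18.3618] v=[-3.4954 -2.7912 2.3138 -0.1677]
Step 5: x=[3.5316 8.2054 15.1246 18.5756] v=[-3.5911 -0.8732 1.0844 1.0690]
Step 6: x=[2.9961 8.3900 15.0640 19.0372] v=[-2.6773 0.9231 -0.3029 2.3082]
Step 7: x=[2.8443 8.7794 14.7874 19.6631] v=[-0.7591 1.9472 -1.3832 3.1296]

Answer: 2.8443 8.7794 14.7874 19.6631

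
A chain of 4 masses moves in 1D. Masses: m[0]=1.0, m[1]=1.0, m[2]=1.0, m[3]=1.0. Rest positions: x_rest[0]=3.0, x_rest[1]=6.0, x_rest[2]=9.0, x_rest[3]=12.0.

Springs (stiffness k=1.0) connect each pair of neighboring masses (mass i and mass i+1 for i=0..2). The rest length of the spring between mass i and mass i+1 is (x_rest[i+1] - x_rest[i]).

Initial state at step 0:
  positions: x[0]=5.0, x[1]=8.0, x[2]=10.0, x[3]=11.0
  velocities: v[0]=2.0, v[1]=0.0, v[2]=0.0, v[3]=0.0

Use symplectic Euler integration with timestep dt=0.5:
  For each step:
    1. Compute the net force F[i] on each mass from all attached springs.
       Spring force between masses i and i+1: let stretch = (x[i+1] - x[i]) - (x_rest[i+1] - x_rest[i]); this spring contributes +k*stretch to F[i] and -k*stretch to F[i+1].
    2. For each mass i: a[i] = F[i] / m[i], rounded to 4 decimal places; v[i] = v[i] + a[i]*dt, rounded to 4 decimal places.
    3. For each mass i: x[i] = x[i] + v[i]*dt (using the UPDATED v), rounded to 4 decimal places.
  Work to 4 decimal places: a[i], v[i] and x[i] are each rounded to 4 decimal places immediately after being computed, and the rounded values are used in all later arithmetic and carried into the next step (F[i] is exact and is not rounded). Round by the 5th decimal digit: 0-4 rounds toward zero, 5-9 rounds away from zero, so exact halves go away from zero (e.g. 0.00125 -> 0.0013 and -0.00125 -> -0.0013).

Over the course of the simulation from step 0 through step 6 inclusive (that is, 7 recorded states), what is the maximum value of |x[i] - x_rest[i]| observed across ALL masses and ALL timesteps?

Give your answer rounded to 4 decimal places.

Step 0: x=[5.0000 8.0000 10.0000 11.0000] v=[2.0000 0.0000 0.0000 0.0000]
Step 1: x=[6.0000 7.7500 9.7500 11.5000] v=[2.0000 -0.5000 -0.5000 1.0000]
Step 2: x=[6.6875 7.5625 9.4375 12.3125] v=[1.3750 -0.3750 -0.6250 1.6250]
Step 3: x=[6.8438 7.6250 9.3750 13.1563] v=[0.3125 0.1250 -0.1250 1.6875]
Step 4: x=[6.4454 7.9297 9.8204 13.8048] v=[-0.7969 0.6094 0.8907 1.2969]
Step 5: x=[5.6680 8.3360 10.7892 14.2072] v=[-1.5548 0.8126 1.9376 0.8047]
Step 6: x=[4.8076 8.6886 11.9992 14.5051] v=[-1.7208 0.7052 2.4200 0.5957]
Max displacement = 3.8438

Answer: 3.8438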